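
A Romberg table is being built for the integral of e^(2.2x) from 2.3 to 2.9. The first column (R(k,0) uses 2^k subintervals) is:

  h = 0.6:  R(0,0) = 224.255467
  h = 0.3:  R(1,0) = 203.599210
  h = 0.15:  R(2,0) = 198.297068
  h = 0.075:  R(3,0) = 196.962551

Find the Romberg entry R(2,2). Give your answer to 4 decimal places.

Richardson extrapolation on the trapezoidal column (denominator 4−1=3):
R(1,1) = (4·203.599210 − 224.255467) / 3 = 196.713791
R(2,1) = 198.297068 + (198.297068 − 203.599210)/3 = 196.529687
R(2,2) = 196.529687 + (196.529687 − 196.713791)/15 = 196.517413

196.5174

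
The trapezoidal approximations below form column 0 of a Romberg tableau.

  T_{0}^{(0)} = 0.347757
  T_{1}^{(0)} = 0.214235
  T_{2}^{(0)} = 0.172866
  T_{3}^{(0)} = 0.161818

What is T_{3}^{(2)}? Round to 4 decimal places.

0.1581

Richardson extrapolation on the trapezoidal column (denominator 4−1=3):
T_{2}^{(1)} = (4·0.172866 − 0.214235) / 3 = 0.159076
T_{3}^{(1)} = (4·0.161818 − 0.172866) / 3 = 0.158135
T_{3}^{(2)} = (16·0.158135 − 0.159076) / 15 = 0.158072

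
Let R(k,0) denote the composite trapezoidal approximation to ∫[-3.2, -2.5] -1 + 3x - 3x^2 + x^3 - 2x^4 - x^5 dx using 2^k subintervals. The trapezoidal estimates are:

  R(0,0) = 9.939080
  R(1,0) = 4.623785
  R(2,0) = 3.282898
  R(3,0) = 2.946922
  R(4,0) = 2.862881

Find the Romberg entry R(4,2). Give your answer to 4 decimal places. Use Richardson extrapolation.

Richardson extrapolation on the trapezoidal column (denominator 4−1=3):
R(3,1) = 2.946922 + (2.946922 − 3.282898)/3 = 2.834930
R(4,1) = (4·2.862881 − 2.946922) / 3 = 2.834867
R(4,2) = 2.834867 + (2.834867 − 2.834930)/15 = 2.834863

2.8349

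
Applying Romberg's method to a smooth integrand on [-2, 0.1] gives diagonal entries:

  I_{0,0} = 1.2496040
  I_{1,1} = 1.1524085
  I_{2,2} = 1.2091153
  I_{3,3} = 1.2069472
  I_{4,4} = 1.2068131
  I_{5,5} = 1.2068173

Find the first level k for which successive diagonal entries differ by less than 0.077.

k = 2

|I_{1,1} − I_{0,0}| = 0.0971955 ≥ 0.077
|I_{2,2} − I_{1,1}| = 0.0567068 < 0.077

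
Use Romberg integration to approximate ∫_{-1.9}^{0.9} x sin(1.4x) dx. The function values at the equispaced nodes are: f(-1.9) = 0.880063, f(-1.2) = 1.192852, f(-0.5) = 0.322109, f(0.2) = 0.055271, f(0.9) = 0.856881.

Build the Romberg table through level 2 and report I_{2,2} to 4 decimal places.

I_{0,0} (trapezoid, 1 panel, h=2.8000): 2.431722
I_{1,0} (trapezoid, 2 panels, h=1.4000): 1.666813
I_{2,0} (trapezoid, 4 panels, h=0.7000): 1.707093
I_{1,1} = 1.666813 + (1.666813 − 2.431722)/3 = 1.411843
I_{2,1} = 1.707093 + (1.707093 − 1.666813)/3 = 1.720520
I_{2,2} = 1.720520 + (1.720520 − 1.411843)/15 = 1.741098

1.7411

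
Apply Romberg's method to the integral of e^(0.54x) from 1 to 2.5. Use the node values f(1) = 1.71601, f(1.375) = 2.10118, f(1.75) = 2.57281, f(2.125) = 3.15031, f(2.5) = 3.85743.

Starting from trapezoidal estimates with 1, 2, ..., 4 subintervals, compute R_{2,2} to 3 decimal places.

3.966

R_{0,0} (trapezoid, 1 panel, h=1.5000): 4.18008
R_{1,0} (trapezoid, 2 panels, h=0.7500): 4.01965
R_{2,0} (trapezoid, 4 panels, h=0.3750): 3.97913
R_{1,1} = 4.01965 + (4.01965 − 4.18008)/3 = 3.96617
R_{2,1} = 3.97913 + (3.97913 − 4.01965)/3 = 3.96562
R_{2,2} = 3.96562 + (3.96562 − 3.96617)/15 = 3.96558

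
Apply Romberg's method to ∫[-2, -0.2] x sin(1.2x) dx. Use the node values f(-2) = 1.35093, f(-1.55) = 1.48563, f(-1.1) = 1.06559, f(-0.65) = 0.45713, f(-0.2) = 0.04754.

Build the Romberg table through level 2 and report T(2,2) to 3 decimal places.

1.695

T(0,0) (trapezoid, 1 panel, h=1.8000): 1.25862
T(1,0) (trapezoid, 2 panels, h=0.9000): 1.58834
T(2,0) (trapezoid, 4 panels, h=0.4500): 1.66841
T(1,1) = 1.58834 + (1.58834 − 1.25862)/3 = 1.69825
T(2,1) = 1.66841 + (1.66841 − 1.58834)/3 = 1.69510
T(2,2) = 1.69510 + (1.69510 − 1.69825)/15 = 1.69489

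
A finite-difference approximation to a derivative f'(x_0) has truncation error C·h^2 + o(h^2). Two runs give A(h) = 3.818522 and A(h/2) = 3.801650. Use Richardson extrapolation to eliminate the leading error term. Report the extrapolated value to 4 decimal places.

3.7960

The leading error scales as h^2; refining by a factor of 2 reduces it by 2^2 = 4.
Extrapolated value = (4·A(h/2) − A(h)) / (4 − 1)
= (4·3.801650 − 3.818522) / 3
= 11.388078 / 3 = 3.796026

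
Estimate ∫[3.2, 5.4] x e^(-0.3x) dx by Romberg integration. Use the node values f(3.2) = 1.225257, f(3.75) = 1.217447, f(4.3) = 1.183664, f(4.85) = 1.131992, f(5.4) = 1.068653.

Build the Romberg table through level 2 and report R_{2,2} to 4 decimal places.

R_{0,0} (trapezoid, 1 panel, h=2.2000): 2.523301
R_{1,0} (trapezoid, 2 panels, h=1.1000): 2.563681
R_{2,0} (trapezoid, 4 panels, h=0.5500): 2.574032
R_{1,1} = 2.563681 + (2.563681 − 2.523301)/3 = 2.577141
R_{2,1} = 2.574032 + (2.574032 − 2.563681)/3 = 2.577482
R_{2,2} = 2.577482 + (2.577482 − 2.577141)/15 = 2.577505

2.5775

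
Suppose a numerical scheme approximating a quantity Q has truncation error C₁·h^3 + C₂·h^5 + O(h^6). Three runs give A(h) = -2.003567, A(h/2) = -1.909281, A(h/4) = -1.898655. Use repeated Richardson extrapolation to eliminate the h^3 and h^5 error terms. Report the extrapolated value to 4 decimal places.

-1.8972

First eliminate the h^3 term (factor 2^3 = 8):
  B₁ = (8·(-1.909281) − (-2.003567))/7 = -1.895812
  B₂ = (8·(-1.898655) − (-1.909281))/7 = -1.897137
Then eliminate the h^5 term (factor 2^5 = 32):
  (32·(-1.897137) − (-1.895812))/31 = -1.897180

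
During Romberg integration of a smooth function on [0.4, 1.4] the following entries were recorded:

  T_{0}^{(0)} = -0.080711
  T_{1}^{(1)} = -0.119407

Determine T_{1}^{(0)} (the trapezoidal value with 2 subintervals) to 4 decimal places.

-0.1097

From T_{1}^{(1)} = (4·T_{1}^{(0)} − T_{0}^{(0)})/3, solve for T_{1}^{(0)}:
4·T_{1}^{(0)} = 3·(-0.119407) + (-0.080711) = -0.438932
T_{1}^{(0)} = -0.109733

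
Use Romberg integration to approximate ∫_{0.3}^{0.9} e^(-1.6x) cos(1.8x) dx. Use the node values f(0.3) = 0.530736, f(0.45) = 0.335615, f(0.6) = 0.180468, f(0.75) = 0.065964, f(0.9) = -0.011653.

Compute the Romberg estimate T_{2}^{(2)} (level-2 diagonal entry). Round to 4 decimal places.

T_{0}^{(0)} (trapezoid, 1 panel, h=0.6000): 0.155725
T_{1}^{(0)} (trapezoid, 2 panels, h=0.3000): 0.132003
T_{2}^{(0)} (trapezoid, 4 panels, h=0.1500): 0.126238
T_{1}^{(1)} = 0.132003 + (0.132003 − 0.155725)/3 = 0.124096
T_{2}^{(1)} = 0.126238 + (0.126238 − 0.132003)/3 = 0.124316
T_{2}^{(2)} = 0.124316 + (0.124316 − 0.124096)/15 = 0.124331

0.1243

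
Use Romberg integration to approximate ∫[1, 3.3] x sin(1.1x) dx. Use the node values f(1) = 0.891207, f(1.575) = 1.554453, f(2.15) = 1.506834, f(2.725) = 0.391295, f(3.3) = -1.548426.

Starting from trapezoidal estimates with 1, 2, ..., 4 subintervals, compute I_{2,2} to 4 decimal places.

1.9357

I_{0,0} (trapezoid, 1 panel, h=2.3000): -0.755802
I_{1,0} (trapezoid, 2 panels, h=1.1500): 1.354958
I_{2,0} (trapezoid, 4 panels, h=0.5750): 1.796284
I_{1,1} = 1.354958 + (1.354958 − (-0.755802))/3 = 2.058545
I_{2,1} = 1.796284 + (1.796284 − 1.354958)/3 = 1.943393
I_{2,2} = 1.943393 + (1.943393 − 2.058545)/15 = 1.935716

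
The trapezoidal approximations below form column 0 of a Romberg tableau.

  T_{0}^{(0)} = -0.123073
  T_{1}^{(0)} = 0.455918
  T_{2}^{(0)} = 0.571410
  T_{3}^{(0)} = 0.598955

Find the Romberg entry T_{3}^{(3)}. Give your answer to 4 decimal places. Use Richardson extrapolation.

Richardson extrapolation on the trapezoidal column (denominator 4−1=3):
T_{1}^{(1)} = (4·0.455918 − (-0.123073)) / 3 = 0.648915
T_{2}^{(1)} = (4·0.571410 − 0.455918) / 3 = 0.609907
T_{3}^{(1)} = 0.598955 + (0.598955 − 0.571410)/3 = 0.608137
T_{2}^{(2)} = (16·0.609907 − 0.648915) / 15 = 0.607306
T_{3}^{(2)} = 0.608137 + (0.608137 − 0.609907)/15 = 0.608019
T_{3}^{(3)} = (64·0.608019 − 0.607306) / 63 = 0.608030

0.6080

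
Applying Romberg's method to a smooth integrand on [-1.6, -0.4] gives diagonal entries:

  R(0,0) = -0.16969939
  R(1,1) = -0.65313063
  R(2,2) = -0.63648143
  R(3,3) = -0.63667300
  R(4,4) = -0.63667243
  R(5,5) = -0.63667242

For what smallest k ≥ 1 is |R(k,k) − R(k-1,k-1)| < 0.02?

|R(1,1) − R(0,0)| = 0.48343124 ≥ 0.02
|R(2,2) − R(1,1)| = 0.01664920 < 0.02

k = 2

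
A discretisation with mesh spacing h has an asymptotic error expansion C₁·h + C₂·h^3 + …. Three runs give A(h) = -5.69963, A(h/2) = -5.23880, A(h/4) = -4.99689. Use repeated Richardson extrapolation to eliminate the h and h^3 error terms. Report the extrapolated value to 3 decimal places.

-4.752

First eliminate the h term (factor 2^1 = 2):
  B₁ = (2·(-5.23880) − (-5.69963))/1 = -4.77797
  B₂ = (2·(-4.99689) − (-5.23880))/1 = -4.75498
Then eliminate the h^3 term (factor 2^3 = 8):
  (8·(-4.75498) − (-4.77797))/7 = -4.75170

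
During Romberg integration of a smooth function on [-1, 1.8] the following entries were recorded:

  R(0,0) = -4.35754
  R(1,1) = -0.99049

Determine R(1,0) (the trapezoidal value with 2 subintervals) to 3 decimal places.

From R(1,1) = (4·R(1,0) − R(0,0))/3, solve for R(1,0):
4·R(1,0) = 3·(-0.99049) + (-4.35754) = -7.32901
R(1,0) = -1.83225

-1.832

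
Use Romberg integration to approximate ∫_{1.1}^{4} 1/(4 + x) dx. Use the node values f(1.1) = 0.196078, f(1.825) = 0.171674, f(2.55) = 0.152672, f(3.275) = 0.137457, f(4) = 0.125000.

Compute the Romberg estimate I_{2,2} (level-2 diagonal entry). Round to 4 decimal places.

I_{0,0} (trapezoid, 1 panel, h=2.9000): 0.465563
I_{1,0} (trapezoid, 2 panels, h=1.4500): 0.454156
I_{2,0} (trapezoid, 4 panels, h=0.7250): 0.451198
I_{1,1} = 0.454156 + (0.454156 − 0.465563)/3 = 0.450354
I_{2,1} = 0.451198 + (0.451198 − 0.454156)/3 = 0.450212
I_{2,2} = 0.450212 + (0.450212 − 0.450354)/15 = 0.450203

0.4502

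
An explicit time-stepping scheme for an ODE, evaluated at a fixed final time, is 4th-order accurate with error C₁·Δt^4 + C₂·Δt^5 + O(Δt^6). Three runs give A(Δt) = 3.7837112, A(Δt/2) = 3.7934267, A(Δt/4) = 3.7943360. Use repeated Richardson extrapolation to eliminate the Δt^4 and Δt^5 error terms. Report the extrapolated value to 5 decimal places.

First eliminate the Δt^4 term (factor 2^4 = 16):
  B₁ = (16·3.7934267 − 3.7837112)/15 = 3.7940744
  B₂ = (16·3.7943360 − 3.7934267)/15 = 3.7943966
Then eliminate the Δt^5 term (factor 2^5 = 32):
  (32·3.7943966 − 3.7940744)/31 = 3.7944070

3.79441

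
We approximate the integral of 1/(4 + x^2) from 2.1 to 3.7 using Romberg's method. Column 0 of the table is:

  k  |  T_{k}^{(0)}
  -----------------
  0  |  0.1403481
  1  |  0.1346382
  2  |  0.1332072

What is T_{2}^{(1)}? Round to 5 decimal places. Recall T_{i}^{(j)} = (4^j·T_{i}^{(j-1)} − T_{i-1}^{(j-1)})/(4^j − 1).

Richardson extrapolation on the trapezoidal column (denominator 4−1=3):
T_{2}^{(1)} = 0.1332072 + (0.1332072 − 0.1346382)/3 = 0.1327302

0.13273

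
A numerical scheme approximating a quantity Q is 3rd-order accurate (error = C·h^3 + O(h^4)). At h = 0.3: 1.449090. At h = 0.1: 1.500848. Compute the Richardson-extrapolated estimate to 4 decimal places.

The leading error scales as h^3; refining by a factor of 3 reduces it by 3^3 = 27.
Extrapolated value = (27·A(h/3) − A(h)) / (27 − 1)
= (27·1.500848 − 1.449090) / 26
= 39.073806 / 26 = 1.502839

1.5028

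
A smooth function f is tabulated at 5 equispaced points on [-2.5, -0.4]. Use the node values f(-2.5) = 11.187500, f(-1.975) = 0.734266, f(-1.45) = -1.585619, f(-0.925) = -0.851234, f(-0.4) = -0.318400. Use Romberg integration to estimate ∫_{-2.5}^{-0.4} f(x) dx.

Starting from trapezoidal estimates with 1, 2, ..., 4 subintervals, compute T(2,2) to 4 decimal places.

T(0,0) (trapezoid, 1 panel, h=2.1000): 11.412555
T(1,0) (trapezoid, 2 panels, h=1.0500): 4.041378
T(2,0) (trapezoid, 4 panels, h=0.5250): 1.959281
T(1,1) = 4.041378 + (4.041378 − 11.412555)/3 = 1.584319
T(2,1) = 1.959281 + (1.959281 − 4.041378)/3 = 1.265249
T(2,2) = 1.265249 + (1.265249 − 1.584319)/15 = 1.243978

1.2440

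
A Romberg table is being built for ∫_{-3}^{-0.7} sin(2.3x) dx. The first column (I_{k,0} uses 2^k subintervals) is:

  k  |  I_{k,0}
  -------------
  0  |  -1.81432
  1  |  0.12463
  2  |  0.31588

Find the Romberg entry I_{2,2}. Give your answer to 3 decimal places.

0.354

Richardson extrapolation on the trapezoidal column (denominator 4−1=3):
I_{1,1} = (4·0.12463 − (-1.81432)) / 3 = 0.77095
I_{2,1} = 0.31588 + (0.31588 − 0.12463)/3 = 0.37963
I_{2,2} = 0.37963 + (0.37963 − 0.77095)/15 = 0.35354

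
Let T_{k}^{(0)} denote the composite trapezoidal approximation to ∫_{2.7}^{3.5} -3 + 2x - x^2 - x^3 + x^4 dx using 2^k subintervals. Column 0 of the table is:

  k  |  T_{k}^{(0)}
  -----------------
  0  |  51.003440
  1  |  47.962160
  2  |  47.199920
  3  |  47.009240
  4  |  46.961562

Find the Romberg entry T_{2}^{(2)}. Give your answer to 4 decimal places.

Richardson extrapolation on the trapezoidal column (denominator 4−1=3):
T_{1}^{(1)} = (4·47.962160 − 51.003440) / 3 = 46.948400
T_{2}^{(1)} = 47.199920 + (47.199920 − 47.962160)/3 = 46.945840
T_{2}^{(2)} = 46.945840 + (46.945840 − 46.948400)/15 = 46.945669

46.9457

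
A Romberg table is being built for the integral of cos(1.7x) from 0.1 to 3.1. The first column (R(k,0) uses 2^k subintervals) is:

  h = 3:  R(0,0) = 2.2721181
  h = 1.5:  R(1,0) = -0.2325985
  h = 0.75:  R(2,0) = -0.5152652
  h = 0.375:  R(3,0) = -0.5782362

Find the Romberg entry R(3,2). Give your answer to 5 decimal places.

-0.59854

Richardson extrapolation on the trapezoidal column (denominator 4−1=3):
R(2,1) = -0.5152652 + (-0.5152652 − (-0.2325985))/3 = -0.6094874
R(3,1) = -0.5782362 + (-0.5782362 − (-0.5152652))/3 = -0.5992265
R(3,2) = (16·(-0.5992265) − (-0.6094874)) / 15 = -0.5985424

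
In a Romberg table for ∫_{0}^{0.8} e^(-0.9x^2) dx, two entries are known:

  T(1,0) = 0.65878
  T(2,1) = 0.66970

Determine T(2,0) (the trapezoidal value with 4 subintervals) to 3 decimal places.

From T(2,1) = (4·T(2,0) − T(1,0))/3, solve for T(2,0):
4·T(2,0) = 3·0.66970 + 0.65878 = 2.66788
T(2,0) = 0.66697

0.667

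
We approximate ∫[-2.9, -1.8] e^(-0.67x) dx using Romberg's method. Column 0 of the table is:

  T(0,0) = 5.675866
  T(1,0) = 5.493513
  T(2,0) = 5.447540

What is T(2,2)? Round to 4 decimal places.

T(1,1) = 5.493513 + (5.493513 − 5.675866)/3 = 5.432729
T(2,1) = 5.447540 + (5.447540 − 5.493513)/3 = 5.432216
T(2,2) = (16·5.432216 − 5.432729) / 15 = 5.432182

5.4322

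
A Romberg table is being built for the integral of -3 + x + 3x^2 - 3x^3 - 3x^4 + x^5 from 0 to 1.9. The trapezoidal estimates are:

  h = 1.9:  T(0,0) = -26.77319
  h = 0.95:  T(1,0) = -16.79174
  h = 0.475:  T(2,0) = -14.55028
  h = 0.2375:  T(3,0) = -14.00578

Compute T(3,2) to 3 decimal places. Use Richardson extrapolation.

-13.826

Richardson extrapolation on the trapezoidal column (denominator 4−1=3):
T(2,1) = -14.55028 + (-14.55028 − (-16.79174))/3 = -13.80313
T(3,1) = -14.00578 + (-14.00578 − (-14.55028))/3 = -13.82428
T(3,2) = (16·(-13.82428) − (-13.80313)) / 15 = -13.82569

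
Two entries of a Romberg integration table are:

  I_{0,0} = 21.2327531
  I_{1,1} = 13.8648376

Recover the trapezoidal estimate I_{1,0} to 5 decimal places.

From I_{1,1} = (4·I_{1,0} − I_{0,0})/3, solve for I_{1,0}:
4·I_{1,0} = 3·13.8648376 + 21.2327531 = 62.8272659
I_{1,0} = 15.7068165

15.70682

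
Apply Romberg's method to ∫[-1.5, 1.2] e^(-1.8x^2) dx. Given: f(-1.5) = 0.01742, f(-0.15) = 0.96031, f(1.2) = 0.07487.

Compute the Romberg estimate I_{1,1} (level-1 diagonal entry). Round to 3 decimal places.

I_{0,0} (trapezoid, 1 panel, h=2.7000): 0.12459
I_{1,0} (trapezoid, 2 panels, h=1.3500): 1.35871
I_{1,1} = 1.35871 + (1.35871 − 0.12459)/3 = 1.77008

1.770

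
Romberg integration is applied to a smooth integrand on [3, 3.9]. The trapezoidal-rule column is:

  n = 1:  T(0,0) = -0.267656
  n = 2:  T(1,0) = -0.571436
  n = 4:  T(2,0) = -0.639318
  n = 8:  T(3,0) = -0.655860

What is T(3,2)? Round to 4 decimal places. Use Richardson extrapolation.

T(2,1) = (4·(-0.639318) − (-0.571436)) / 3 = -0.661945
T(3,1) = (4·(-0.655860) − (-0.639318)) / 3 = -0.661374
T(3,2) = -0.661374 + (-0.661374 − (-0.661945))/15 = -0.661336

-0.6613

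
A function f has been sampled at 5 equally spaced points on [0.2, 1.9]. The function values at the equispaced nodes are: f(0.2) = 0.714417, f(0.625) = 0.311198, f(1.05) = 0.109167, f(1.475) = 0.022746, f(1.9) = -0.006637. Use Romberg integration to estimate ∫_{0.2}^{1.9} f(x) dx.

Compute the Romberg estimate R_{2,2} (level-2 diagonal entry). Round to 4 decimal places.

R_{0,0} (trapezoid, 1 panel, h=1.7000): 0.601613
R_{1,0} (trapezoid, 2 panels, h=0.8500): 0.393598
R_{2,0} (trapezoid, 4 panels, h=0.4250): 0.338725
R_{1,1} = 0.393598 + (0.393598 − 0.601613)/3 = 0.324260
R_{2,1} = 0.338725 + (0.338725 − 0.393598)/3 = 0.320434
R_{2,2} = 0.320434 + (0.320434 − 0.324260)/15 = 0.320179

0.3202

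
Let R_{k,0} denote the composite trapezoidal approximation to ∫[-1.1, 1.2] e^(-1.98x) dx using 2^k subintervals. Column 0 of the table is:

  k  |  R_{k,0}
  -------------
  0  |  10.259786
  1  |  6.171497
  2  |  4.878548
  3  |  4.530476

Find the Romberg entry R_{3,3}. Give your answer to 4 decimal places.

R_{1,1} = (4·6.171497 − 10.259786) / 3 = 4.808734
R_{2,1} = 4.878548 + (4.878548 − 6.171497)/3 = 4.447565
R_{3,1} = 4.530476 + (4.530476 − 4.878548)/3 = 4.414452
R_{2,2} = 4.447565 + (4.447565 − 4.808734)/15 = 4.423487
R_{3,2} = (16·4.414452 − 4.447565) / 15 = 4.412244
R_{3,3} = 4.412244 + (4.412244 − 4.423487)/63 = 4.412066
(Column j=1 coincides with Simpson's rule on the same nodes.)

4.4121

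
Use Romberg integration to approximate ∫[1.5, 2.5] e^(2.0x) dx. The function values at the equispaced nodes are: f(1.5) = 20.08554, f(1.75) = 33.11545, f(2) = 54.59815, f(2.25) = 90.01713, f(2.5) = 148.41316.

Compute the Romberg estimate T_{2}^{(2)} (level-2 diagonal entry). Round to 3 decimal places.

T_{0}^{(0)} (trapezoid, 1 panel, h=1.0000): 84.24935
T_{1}^{(0)} (trapezoid, 2 panels, h=0.5000): 69.42375
T_{2}^{(0)} (trapezoid, 4 panels, h=0.2500): 65.49502
T_{1}^{(1)} = 69.42375 + (69.42375 − 84.24935)/3 = 64.48188
T_{2}^{(1)} = 65.49502 + (65.49502 − 69.42375)/3 = 64.18544
T_{2}^{(2)} = 64.18544 + (64.18544 − 64.48188)/15 = 64.16568

64.166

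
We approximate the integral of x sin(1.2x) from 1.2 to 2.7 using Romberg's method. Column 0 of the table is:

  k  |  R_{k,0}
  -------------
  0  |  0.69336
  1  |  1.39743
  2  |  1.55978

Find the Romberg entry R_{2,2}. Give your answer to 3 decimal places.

1.613

R_{1,1} = 1.39743 + (1.39743 − 0.69336)/3 = 1.63212
R_{2,1} = (4·1.55978 − 1.39743) / 3 = 1.61390
R_{2,2} = 1.61390 + (1.61390 − 1.63212)/15 = 1.61269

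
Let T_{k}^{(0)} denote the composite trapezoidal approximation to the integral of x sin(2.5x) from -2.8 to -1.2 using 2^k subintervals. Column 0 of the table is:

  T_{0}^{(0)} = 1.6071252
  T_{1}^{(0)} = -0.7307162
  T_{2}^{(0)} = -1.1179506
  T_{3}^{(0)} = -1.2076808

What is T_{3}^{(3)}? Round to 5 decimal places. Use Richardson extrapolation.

-1.23708

Richardson extrapolation on the trapezoidal column (denominator 4−1=3):
T_{1}^{(1)} = -0.7307162 + (-0.7307162 − 1.6071252)/3 = -1.5099967
T_{2}^{(1)} = -1.1179506 + (-1.1179506 − (-0.7307162))/3 = -1.2470287
T_{3}^{(1)} = -1.2076808 + (-1.2076808 − (-1.1179506))/3 = -1.2375909
T_{2}^{(2)} = -1.2470287 + (-1.2470287 − (-1.5099967))/15 = -1.2294975
T_{3}^{(2)} = -1.2375909 + (-1.2375909 − (-1.2470287))/15 = -1.2369617
T_{3}^{(3)} = -1.2369617 + (-1.2369617 − (-1.2294975))/63 = -1.2370802
(Column j=1 coincides with Simpson's rule on the same nodes.)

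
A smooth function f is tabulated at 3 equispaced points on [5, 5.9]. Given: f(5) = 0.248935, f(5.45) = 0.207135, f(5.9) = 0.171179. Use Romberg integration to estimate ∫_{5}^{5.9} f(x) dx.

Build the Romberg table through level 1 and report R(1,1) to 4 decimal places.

0.1873

R(0,0) (trapezoid, 1 panel, h=0.9000): 0.189051
R(1,0) (trapezoid, 2 panels, h=0.4500): 0.187736
R(1,1) = 0.187736 + (0.187736 − 0.189051)/3 = 0.187298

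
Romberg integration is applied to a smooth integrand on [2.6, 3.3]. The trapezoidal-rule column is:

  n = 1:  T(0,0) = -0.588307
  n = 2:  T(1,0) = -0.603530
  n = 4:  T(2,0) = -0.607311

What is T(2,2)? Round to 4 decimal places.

T(1,1) = -0.603530 + (-0.603530 − (-0.588307))/3 = -0.608604
T(2,1) = (4·(-0.607311) − (-0.603530)) / 3 = -0.608571
T(2,2) = -0.608571 + (-0.608571 − (-0.608604))/15 = -0.608569

-0.6086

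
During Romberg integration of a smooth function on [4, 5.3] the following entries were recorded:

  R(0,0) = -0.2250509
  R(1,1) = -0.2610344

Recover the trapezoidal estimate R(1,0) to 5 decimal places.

-0.25204

From R(1,1) = (4·R(1,0) − R(0,0))/3, solve for R(1,0):
4·R(1,0) = 3·(-0.2610344) + (-0.2250509) = -1.0081541
R(1,0) = -0.2520385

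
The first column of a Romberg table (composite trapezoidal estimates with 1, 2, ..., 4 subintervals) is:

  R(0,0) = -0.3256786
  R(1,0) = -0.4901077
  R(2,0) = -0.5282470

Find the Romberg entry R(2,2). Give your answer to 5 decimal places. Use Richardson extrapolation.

-0.54070

Richardson extrapolation on the trapezoidal column (denominator 4−1=3):
R(1,1) = -0.4901077 + (-0.4901077 − (-0.3256786))/3 = -0.5449174
R(2,1) = -0.5282470 + (-0.5282470 − (-0.4901077))/3 = -0.5409601
R(2,2) = (16·(-0.5409601) − (-0.5449174)) / 15 = -0.5406963
(Column j=1 coincides with Simpson's rule on the same nodes.)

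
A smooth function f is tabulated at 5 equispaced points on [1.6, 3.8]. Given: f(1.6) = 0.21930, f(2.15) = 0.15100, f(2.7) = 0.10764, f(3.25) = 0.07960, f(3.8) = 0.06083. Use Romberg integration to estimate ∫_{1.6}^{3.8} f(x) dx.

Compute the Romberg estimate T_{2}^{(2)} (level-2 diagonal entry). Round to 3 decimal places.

T_{0}^{(0)} (trapezoid, 1 panel, h=2.2000): 0.30814
T_{1}^{(0)} (trapezoid, 2 panels, h=1.1000): 0.27248
T_{2}^{(0)} (trapezoid, 4 panels, h=0.5500): 0.26307
T_{1}^{(1)} = 0.27248 + (0.27248 − 0.30814)/3 = 0.26059
T_{2}^{(1)} = 0.26307 + (0.26307 − 0.27248)/3 = 0.25993
T_{2}^{(2)} = 0.25993 + (0.25993 − 0.26059)/15 = 0.25989

0.260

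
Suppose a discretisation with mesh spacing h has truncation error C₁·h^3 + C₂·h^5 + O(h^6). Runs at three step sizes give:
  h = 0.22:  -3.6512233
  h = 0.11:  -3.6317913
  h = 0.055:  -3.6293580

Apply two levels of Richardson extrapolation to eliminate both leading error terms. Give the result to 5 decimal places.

First eliminate the h^3 term (factor 2^3 = 8):
  B₁ = (8·(-3.6317913) − (-3.6512233))/7 = -3.6290153
  B₂ = (8·(-3.6293580) − (-3.6317913))/7 = -3.6290104
Then eliminate the h^5 term (factor 2^5 = 32):
  (32·(-3.6290104) − (-3.6290153))/31 = -3.6290102

-3.62901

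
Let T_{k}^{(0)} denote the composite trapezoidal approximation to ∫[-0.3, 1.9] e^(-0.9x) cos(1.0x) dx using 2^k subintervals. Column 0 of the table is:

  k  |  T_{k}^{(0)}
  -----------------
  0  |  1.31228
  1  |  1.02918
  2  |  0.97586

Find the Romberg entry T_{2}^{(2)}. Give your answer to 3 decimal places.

0.960

Richardson extrapolation on the trapezoidal column (denominator 4−1=3):
T_{1}^{(1)} = (4·1.02918 − 1.31228) / 3 = 0.93481
T_{2}^{(1)} = 0.97586 + (0.97586 − 1.02918)/3 = 0.95809
T_{2}^{(2)} = 0.95809 + (0.95809 − 0.93481)/15 = 0.95964
(Column j=1 coincides with Simpson's rule on the same nodes.)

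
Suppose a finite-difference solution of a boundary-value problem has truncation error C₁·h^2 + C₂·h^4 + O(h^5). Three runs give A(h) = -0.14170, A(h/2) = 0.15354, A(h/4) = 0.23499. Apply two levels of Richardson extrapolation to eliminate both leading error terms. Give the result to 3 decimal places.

0.263

First eliminate the h^2 term (factor 2^2 = 4):
  B₁ = (4·0.15354 − (-0.14170))/3 = 0.25195
  B₂ = (4·0.23499 − 0.15354)/3 = 0.26214
Then eliminate the h^4 term (factor 2^4 = 16):
  (16·0.26214 − 0.25195)/15 = 0.26282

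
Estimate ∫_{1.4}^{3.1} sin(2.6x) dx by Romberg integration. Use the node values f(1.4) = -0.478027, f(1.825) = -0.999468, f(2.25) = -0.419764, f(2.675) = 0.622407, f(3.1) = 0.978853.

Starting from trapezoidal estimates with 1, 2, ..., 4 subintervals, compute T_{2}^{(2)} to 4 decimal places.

-0.2568

T_{0}^{(0)} (trapezoid, 1 panel, h=1.7000): 0.425702
T_{1}^{(0)} (trapezoid, 2 panels, h=0.8500): -0.143948
T_{2}^{(0)} (trapezoid, 4 panels, h=0.4250): -0.232225
T_{1}^{(1)} = -0.143948 + (-0.143948 − 0.425702)/3 = -0.333831
T_{2}^{(1)} = -0.232225 + (-0.232225 − (-0.143948))/3 = -0.261651
T_{2}^{(2)} = -0.261651 + (-0.261651 − (-0.333831))/15 = -0.256839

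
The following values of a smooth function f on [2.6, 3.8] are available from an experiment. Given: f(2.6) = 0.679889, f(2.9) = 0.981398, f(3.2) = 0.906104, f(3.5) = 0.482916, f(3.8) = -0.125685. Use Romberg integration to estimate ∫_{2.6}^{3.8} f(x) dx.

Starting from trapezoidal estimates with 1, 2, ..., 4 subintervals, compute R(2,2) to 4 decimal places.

0.8215

R(0,0) (trapezoid, 1 panel, h=1.2000): 0.332522
R(1,0) (trapezoid, 2 panels, h=0.6000): 0.709924
R(2,0) (trapezoid, 4 panels, h=0.3000): 0.794256
R(1,1) = 0.709924 + (0.709924 − 0.332522)/3 = 0.835725
R(2,1) = 0.794256 + (0.794256 − 0.709924)/3 = 0.822367
R(2,2) = 0.822367 + (0.822367 − 0.835725)/15 = 0.821476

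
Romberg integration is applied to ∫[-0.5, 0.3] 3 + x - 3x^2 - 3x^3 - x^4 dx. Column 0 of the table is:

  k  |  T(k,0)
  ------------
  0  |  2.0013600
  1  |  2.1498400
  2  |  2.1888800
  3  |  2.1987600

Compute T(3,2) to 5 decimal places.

2.20206

Richardson extrapolation on the trapezoidal column (denominator 4−1=3):
T(2,1) = (4·2.1888800 − 2.1498400) / 3 = 2.2018933
T(3,1) = 2.1987600 + (2.1987600 − 2.1888800)/3 = 2.2020533
T(3,2) = 2.2020533 + (2.2020533 − 2.2018933)/15 = 2.2020640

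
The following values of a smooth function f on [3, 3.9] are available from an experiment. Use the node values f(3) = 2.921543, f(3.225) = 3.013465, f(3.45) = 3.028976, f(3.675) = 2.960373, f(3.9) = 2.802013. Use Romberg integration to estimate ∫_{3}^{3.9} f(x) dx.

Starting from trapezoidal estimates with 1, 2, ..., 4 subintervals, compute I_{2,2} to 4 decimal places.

I_{0,0} (trapezoid, 1 panel, h=0.9000): 2.575600
I_{1,0} (trapezoid, 2 panels, h=0.4500): 2.650839
I_{2,0} (trapezoid, 4 panels, h=0.2250): 2.669533
I_{1,1} = 2.650839 + (2.650839 − 2.575600)/3 = 2.675919
I_{2,1} = 2.669533 + (2.669533 − 2.650839)/3 = 2.675764
I_{2,2} = 2.675764 + (2.675764 − 2.675919)/15 = 2.675754

2.6758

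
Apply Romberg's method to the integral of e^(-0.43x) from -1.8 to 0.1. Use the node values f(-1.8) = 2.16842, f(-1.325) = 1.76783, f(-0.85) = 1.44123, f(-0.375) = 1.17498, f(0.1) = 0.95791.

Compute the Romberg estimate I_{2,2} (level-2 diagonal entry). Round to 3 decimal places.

I_{0,0} (trapezoid, 1 panel, h=1.9000): 2.97001
I_{1,0} (trapezoid, 2 panels, h=0.9500): 2.85418
I_{2,0} (trapezoid, 4 panels, h=0.4750): 2.82492
I_{1,1} = 2.85418 + (2.85418 − 2.97001)/3 = 2.81557
I_{2,1} = 2.82492 + (2.82492 − 2.85418)/3 = 2.81517
I_{2,2} = 2.81517 + (2.81517 − 2.81557)/15 = 2.81514

2.815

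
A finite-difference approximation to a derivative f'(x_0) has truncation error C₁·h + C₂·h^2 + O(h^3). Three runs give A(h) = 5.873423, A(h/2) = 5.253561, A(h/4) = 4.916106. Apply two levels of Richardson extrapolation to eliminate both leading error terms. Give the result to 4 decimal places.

First eliminate the h term (factor 2^1 = 2):
  B₁ = (2·5.253561 − 5.873423)/1 = 4.633699
  B₂ = (2·4.916106 − 5.253561)/1 = 4.578651
Then eliminate the h^2 term (factor 2^2 = 4):
  (4·4.578651 − 4.633699)/3 = 4.560302

4.5603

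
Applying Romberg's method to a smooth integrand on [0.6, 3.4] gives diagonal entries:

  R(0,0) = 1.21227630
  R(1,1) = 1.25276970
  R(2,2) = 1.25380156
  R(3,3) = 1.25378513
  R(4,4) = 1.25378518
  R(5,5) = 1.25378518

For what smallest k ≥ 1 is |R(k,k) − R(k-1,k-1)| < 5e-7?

k = 4

|R(1,1) − R(0,0)| = 0.04049340 ≥ 5e-7
|R(2,2) − R(1,1)| = 0.00103186 ≥ 5e-7
|R(3,3) − R(2,2)| = 0.00001643 ≥ 5e-7
|R(4,4) − R(3,3)| = 0.00000005 < 5e-7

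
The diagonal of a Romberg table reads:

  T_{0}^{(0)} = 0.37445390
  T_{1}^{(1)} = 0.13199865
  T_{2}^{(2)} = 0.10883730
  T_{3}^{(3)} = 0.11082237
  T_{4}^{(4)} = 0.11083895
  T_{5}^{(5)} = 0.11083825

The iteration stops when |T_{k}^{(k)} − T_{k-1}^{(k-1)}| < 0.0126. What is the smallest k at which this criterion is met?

k = 3

|T_{1}^{(1)} − T_{0}^{(0)}| = 0.24245525 ≥ 0.0126
|T_{2}^{(2)} − T_{1}^{(1)}| = 0.02316135 ≥ 0.0126
|T_{3}^{(3)} − T_{2}^{(2)}| = 0.00198507 < 0.0126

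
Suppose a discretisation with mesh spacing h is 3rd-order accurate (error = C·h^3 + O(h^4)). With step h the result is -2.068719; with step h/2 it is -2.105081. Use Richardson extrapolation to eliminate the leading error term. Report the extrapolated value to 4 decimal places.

The leading error scales as h^3; refining by a factor of 2 reduces it by 2^3 = 8.
Extrapolated value = (8·A(h/2) − A(h)) / (8 − 1)
= (8·(-2.105081) − (-2.068719)) / 7
= -14.771929 / 7 = -2.110276

-2.1103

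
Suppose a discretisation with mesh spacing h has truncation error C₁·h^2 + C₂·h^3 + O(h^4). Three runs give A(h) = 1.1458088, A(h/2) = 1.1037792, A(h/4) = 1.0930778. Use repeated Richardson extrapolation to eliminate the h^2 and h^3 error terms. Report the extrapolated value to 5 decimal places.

First eliminate the h^2 term (factor 2^2 = 4):
  B₁ = (4·1.1037792 − 1.1458088)/3 = 1.0897693
  B₂ = (4·1.0930778 − 1.1037792)/3 = 1.0895107
Then eliminate the h^3 term (factor 2^3 = 8):
  (8·1.0895107 − 1.0897693)/7 = 1.0894738

1.08947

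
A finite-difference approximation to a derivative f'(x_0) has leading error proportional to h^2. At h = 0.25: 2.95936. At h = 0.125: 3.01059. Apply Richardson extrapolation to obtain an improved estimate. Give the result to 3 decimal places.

Extrapolated value = (4·A(h/2) − A(h)) / (4 − 1)
= (4·3.01059 − 2.95936) / 3
= 9.08300 / 3 = 3.02767

3.028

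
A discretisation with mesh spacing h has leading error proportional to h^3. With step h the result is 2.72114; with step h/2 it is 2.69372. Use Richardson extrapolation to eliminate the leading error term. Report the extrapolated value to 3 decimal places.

2.690

Extrapolated value = (8·A(h/2) − A(h)) / (8 − 1)
= (8·2.69372 − 2.72114) / 7
= 18.82862 / 7 = 2.68980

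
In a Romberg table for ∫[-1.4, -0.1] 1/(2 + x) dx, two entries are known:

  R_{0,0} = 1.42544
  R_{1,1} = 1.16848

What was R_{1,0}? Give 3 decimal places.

1.233

From R_{1,1} = (4·R_{1,0} − R_{0,0})/3, solve for R_{1,0}:
4·R_{1,0} = 3·1.16848 + 1.42544 = 4.93088
R_{1,0} = 1.23272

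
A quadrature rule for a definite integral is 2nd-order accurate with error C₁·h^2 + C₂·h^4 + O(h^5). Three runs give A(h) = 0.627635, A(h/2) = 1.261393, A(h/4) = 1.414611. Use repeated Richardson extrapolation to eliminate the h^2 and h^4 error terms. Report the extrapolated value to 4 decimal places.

First eliminate the h^2 term (factor 2^2 = 4):
  B₁ = (4·1.261393 − 0.627635)/3 = 1.472646
  B₂ = (4·1.414611 − 1.261393)/3 = 1.465684
Then eliminate the h^4 term (factor 2^4 = 16):
  (16·1.465684 − 1.472646)/15 = 1.465220

1.4652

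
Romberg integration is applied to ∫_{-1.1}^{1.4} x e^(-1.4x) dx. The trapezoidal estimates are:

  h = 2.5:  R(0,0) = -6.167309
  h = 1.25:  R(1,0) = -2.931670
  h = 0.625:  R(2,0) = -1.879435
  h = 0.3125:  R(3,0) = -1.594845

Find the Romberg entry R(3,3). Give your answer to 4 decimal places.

Richardson extrapolation on the trapezoidal column (denominator 4−1=3):
R(1,1) = -2.931670 + (-2.931670 − (-6.167309))/3 = -1.853124
R(2,1) = (4·(-1.879435) − (-2.931670)) / 3 = -1.528690
R(3,1) = -1.594845 + (-1.594845 − (-1.879435))/3 = -1.499982
R(2,2) = -1.528690 + (-1.528690 − (-1.853124))/15 = -1.507061
R(3,2) = -1.499982 + (-1.499982 − (-1.528690))/15 = -1.498068
R(3,3) = (64·(-1.498068) − (-1.507061)) / 63 = -1.497925

-1.4979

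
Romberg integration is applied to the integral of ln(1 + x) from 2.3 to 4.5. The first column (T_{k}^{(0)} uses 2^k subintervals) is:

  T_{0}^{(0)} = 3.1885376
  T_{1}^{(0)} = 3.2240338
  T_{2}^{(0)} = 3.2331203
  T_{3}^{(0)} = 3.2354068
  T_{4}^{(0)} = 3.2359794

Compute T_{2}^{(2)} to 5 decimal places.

3.23617

T_{1}^{(1)} = (4·3.2240338 − 3.1885376) / 3 = 3.2358659
T_{2}^{(1)} = (4·3.2331203 − 3.2240338) / 3 = 3.2361491
T_{2}^{(2)} = 3.2361491 + (3.2361491 − 3.2358659)/15 = 3.2361680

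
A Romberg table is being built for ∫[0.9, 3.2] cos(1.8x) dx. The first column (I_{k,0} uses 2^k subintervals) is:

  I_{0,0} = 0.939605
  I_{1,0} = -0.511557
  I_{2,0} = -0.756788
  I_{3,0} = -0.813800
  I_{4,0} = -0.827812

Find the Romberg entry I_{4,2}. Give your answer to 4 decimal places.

-0.8325

Richardson extrapolation on the trapezoidal column (denominator 4−1=3):
I_{3,1} = (4·(-0.813800) − (-0.756788)) / 3 = -0.832804
I_{4,1} = -0.827812 + (-0.827812 − (-0.813800))/3 = -0.832483
I_{4,2} = -0.832483 + (-0.832483 − (-0.832804))/15 = -0.832462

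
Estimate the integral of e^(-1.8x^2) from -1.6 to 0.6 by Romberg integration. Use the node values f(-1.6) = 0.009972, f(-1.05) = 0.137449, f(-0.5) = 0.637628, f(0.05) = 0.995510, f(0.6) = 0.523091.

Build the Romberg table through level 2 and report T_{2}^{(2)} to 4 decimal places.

T_{0}^{(0)} (trapezoid, 1 panel, h=2.2000): 0.586369
T_{1}^{(0)} (trapezoid, 2 panels, h=1.1000): 0.994575
T_{2}^{(0)} (trapezoid, 4 panels, h=0.5500): 1.120415
T_{1}^{(1)} = 0.994575 + (0.994575 − 0.586369)/3 = 1.130644
T_{2}^{(1)} = 1.120415 + (1.120415 − 0.994575)/3 = 1.162362
T_{2}^{(2)} = 1.162362 + (1.162362 − 1.130644)/15 = 1.164477

1.1645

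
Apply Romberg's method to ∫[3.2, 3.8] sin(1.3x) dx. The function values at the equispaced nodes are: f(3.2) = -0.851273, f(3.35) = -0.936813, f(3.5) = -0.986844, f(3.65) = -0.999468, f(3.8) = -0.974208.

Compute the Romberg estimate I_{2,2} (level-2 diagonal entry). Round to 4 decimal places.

I_{0,0} (trapezoid, 1 panel, h=0.6000): -0.547644
I_{1,0} (trapezoid, 2 panels, h=0.3000): -0.569875
I_{2,0} (trapezoid, 4 panels, h=0.1500): -0.575380
I_{1,1} = -0.569875 + (-0.569875 − (-0.547644))/3 = -0.577285
I_{2,1} = -0.575380 + (-0.575380 − (-0.569875))/3 = -0.577215
I_{2,2} = -0.577215 + (-0.577215 − (-0.577285))/15 = -0.577210

-0.5772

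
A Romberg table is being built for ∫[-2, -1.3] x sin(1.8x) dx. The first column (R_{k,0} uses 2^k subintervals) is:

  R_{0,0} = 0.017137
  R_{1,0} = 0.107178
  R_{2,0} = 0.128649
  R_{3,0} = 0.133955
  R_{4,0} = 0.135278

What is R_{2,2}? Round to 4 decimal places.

R_{1,1} = 0.107178 + (0.107178 − 0.017137)/3 = 0.137192
R_{2,1} = 0.128649 + (0.128649 − 0.107178)/3 = 0.135806
R_{2,2} = (16·0.135806 − 0.137192) / 15 = 0.135714

0.1357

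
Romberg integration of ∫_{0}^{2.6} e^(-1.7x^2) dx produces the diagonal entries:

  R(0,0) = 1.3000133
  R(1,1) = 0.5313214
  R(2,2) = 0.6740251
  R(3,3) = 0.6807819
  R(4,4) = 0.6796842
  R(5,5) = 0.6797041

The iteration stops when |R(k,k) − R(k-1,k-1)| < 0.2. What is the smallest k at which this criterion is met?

|R(1,1) − R(0,0)| = 0.7686919 ≥ 0.2
|R(2,2) − R(1,1)| = 0.1427037 < 0.2

k = 2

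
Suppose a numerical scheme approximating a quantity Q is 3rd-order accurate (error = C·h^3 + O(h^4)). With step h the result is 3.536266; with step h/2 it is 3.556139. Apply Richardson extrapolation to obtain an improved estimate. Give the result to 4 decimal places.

The leading error scales as h^3; refining by a factor of 2 reduces it by 2^3 = 8.
Extrapolated value = (8·A(h/2) − A(h)) / (8 − 1)
= (8·3.556139 − 3.536266) / 7
= 24.912846 / 7 = 3.558978

3.5590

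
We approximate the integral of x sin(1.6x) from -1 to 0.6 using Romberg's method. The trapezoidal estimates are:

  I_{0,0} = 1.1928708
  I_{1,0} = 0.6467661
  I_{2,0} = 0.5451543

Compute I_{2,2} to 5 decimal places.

0.51439

Richardson extrapolation on the trapezoidal column (denominator 4−1=3):
I_{1,1} = (4·0.6467661 − 1.1928708) / 3 = 0.4647312
I_{2,1} = 0.5451543 + (0.5451543 − 0.6467661)/3 = 0.5112837
I_{2,2} = (16·0.5112837 − 0.4647312) / 15 = 0.5143872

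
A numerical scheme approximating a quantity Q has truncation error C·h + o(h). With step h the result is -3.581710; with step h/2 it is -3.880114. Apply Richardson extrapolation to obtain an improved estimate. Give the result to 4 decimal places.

The leading error scales as h; refining by a factor of 2 reduces it by 2^1 = 2.
Extrapolated value = (2·A(h/2) − A(h)) / (2 − 1)
= (2·(-3.880114) − (-3.581710)) / 1
= -4.178518 / 1 = -4.178518

-4.1785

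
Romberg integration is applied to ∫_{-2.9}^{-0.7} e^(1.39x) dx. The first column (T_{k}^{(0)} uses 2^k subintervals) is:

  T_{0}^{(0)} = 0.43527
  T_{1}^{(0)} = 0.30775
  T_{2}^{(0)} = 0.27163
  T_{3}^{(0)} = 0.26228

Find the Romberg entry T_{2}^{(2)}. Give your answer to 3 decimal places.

0.259

Richardson extrapolation on the trapezoidal column (denominator 4−1=3):
T_{1}^{(1)} = (4·0.30775 − 0.43527) / 3 = 0.26524
T_{2}^{(1)} = 0.27163 + (0.27163 − 0.30775)/3 = 0.25959
T_{2}^{(2)} = (16·0.25959 − 0.26524) / 15 = 0.25921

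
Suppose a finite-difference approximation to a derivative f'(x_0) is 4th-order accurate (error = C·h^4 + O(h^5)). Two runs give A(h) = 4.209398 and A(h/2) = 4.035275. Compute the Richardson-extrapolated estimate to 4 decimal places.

4.0237

The leading error scales as h^4; refining by a factor of 2 reduces it by 2^4 = 16.
Extrapolated value = (16·A(h/2) − A(h)) / (16 − 1)
= (16·4.035275 − 4.209398) / 15
= 60.355002 / 15 = 4.023667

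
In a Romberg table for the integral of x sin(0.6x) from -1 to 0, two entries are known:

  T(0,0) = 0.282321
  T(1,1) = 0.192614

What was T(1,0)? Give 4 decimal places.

0.2150

From T(1,1) = (4·T(1,0) − T(0,0))/3, solve for T(1,0):
4·T(1,0) = 3·0.192614 + 0.282321 = 0.860163
T(1,0) = 0.215041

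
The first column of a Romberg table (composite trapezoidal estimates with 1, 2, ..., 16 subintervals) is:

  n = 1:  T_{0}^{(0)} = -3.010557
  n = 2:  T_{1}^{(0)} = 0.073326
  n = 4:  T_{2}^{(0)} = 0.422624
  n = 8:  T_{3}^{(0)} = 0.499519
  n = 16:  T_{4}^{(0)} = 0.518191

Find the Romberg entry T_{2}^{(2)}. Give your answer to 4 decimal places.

Richardson extrapolation on the trapezoidal column (denominator 4−1=3):
T_{1}^{(1)} = (4·0.073326 − (-3.010557)) / 3 = 1.101287
T_{2}^{(1)} = (4·0.422624 − 0.073326) / 3 = 0.539057
T_{2}^{(2)} = (16·0.539057 − 1.101287) / 15 = 0.501575

0.5016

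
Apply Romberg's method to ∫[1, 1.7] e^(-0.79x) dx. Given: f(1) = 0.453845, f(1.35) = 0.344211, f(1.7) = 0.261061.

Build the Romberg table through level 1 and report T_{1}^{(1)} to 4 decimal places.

0.2440

T_{0}^{(0)} (trapezoid, 1 panel, h=0.7000): 0.250217
T_{1}^{(0)} (trapezoid, 2 panels, h=0.3500): 0.245582
T_{1}^{(1)} = 0.245582 + (0.245582 − 0.250217)/3 = 0.244037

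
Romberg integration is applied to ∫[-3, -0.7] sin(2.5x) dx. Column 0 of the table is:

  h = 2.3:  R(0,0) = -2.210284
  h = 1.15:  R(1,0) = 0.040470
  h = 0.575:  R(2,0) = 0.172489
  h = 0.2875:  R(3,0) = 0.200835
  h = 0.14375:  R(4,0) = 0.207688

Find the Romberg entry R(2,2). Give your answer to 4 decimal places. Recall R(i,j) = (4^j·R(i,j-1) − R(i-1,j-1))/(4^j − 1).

0.1782

Richardson extrapolation on the trapezoidal column (denominator 4−1=3):
R(1,1) = (4·0.040470 − (-2.210284)) / 3 = 0.790721
R(2,1) = (4·0.172489 − 0.040470) / 3 = 0.216495
R(2,2) = 0.216495 + (0.216495 − 0.790721)/15 = 0.178213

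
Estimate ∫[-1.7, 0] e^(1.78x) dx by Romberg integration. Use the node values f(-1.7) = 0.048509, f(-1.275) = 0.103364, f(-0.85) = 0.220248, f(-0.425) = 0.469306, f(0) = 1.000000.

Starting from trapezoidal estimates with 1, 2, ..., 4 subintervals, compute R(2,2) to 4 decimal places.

0.5347

R(0,0) (trapezoid, 1 panel, h=1.7000): 0.891233
R(1,0) (trapezoid, 2 panels, h=0.8500): 0.632827
R(2,0) (trapezoid, 4 panels, h=0.4250): 0.559798
R(1,1) = 0.632827 + (0.632827 − 0.891233)/3 = 0.546692
R(2,1) = 0.559798 + (0.559798 − 0.632827)/3 = 0.535455
R(2,2) = 0.535455 + (0.535455 − 0.546692)/15 = 0.534706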